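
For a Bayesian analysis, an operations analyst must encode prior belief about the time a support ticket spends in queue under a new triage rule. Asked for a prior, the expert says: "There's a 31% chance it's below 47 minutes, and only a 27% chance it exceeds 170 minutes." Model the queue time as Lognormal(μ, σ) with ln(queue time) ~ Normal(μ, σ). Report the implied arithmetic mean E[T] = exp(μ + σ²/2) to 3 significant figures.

E[T] ≈ 164 minutes

If T ~ Lognormal(μ,σ) then ln T ~ Normal(μ,σ), so the p-quantile of ln T is μ + z_p·σ.
ln(47) = 3.85 and ln(170) = 5.136; z_{0.31} = -0.4959, z_{0.73} = 0.6128.
σ = (5.136 − 3.85)/(0.6128 − (-0.4959)) = 1.160.
μ = 3.85 − (-0.4959)·1.160 = 4.425.
E[T] = exp(μ + σ²/2) = exp(4.425 + 0.6724) = 164 minutes.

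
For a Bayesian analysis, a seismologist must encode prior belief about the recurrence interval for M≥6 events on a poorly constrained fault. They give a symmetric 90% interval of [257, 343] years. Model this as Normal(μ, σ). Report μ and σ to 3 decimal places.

A symmetric 90% interval runs μ ± z·σ with z = 1.645.
Half-width = 43, so σ = 43/1.645 = 26.142.
μ is the interval midpoint, 300.000.

μ = 300.000, σ = 26.142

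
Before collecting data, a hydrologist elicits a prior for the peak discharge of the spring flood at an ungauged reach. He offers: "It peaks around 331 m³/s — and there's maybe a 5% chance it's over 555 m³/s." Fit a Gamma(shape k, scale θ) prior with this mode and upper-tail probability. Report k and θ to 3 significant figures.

Gamma(k,θ) with k>1 has mode (k−1)θ, so θ = 331/(k−1).
Need P(X < 555) = 0.95 with θ tied to k this way. Start at k = 2, θ = 331: P(X<555) ≈ 0.499.
Too low — raise k to concentrate. Iterating converges to k ≈ 11.5.
Then θ = 331/(11.5−1) ≈ 31.7.

k ≈ 11.5, θ ≈ 31.7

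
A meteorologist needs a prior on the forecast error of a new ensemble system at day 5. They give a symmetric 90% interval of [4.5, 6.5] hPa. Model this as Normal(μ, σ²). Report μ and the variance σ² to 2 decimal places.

A symmetric 90% interval runs μ ± z·σ with z = 1.645.
Half-width = 1, so σ = 1/1.645 = 0.608 and σ² = 0.37.
μ is the interval midpoint, 5.50.

μ = 5.50, σ² = 0.37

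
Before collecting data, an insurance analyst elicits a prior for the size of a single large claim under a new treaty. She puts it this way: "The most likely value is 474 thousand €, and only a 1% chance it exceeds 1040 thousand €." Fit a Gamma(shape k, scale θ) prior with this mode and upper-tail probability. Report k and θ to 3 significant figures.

Gamma(k,θ) with k>1 has mode (k−1)θ, so θ = 474/(k−1).
Need P(X < 1040) = 0.99 with θ tied to k this way. Start at k = 2, θ = 474: P(X<1040) ≈ 0.644.
Too low — raise k to concentrate. Iterating converges to k ≈ 8.81.
Then θ = 474/(8.81−1) ≈ 60.7.

k ≈ 8.81, θ ≈ 60.7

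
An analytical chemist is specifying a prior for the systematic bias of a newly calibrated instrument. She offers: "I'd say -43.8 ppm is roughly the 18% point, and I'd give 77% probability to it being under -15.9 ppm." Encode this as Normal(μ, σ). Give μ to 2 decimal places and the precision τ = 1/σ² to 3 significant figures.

The p-quantile of Normal(μ,σ) is μ + z_p·σ, with z_{0.18} = -0.9154 and z_{0.77} = 0.7388.
Eliminate σ: μ = (z₂·x₁ − z₁·x₂)/(z₂ − z₁) = (0.7388·-43.8 − (-0.9154)·-15.9)/1.654 = -28.36.
Then σ = (x₂ − x₁)/(z₂ − z₁) = (-15.9 − -43.8)/1.654 = 16.87.
Precision τ = 1/σ² = 1/16.87² = 0.00352.

μ = -28.36, τ = 0.00352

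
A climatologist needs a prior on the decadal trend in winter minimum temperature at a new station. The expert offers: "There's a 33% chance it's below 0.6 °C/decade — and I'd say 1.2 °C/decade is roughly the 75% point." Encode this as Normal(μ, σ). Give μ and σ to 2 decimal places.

μ = 0.84, σ = 0.54

For Normal(μ,σ), the p-quantile is μ + z_p·σ. Here z_{0.33} = -0.4399, z_{0.75} = 0.6745.
So 0.6 = μ − 0.4399σ and 1.2 = μ + 0.6745σ.
Subtracting: σ = (1.2 − 0.6)/(0.6745 − (-0.4399)) = 0.54.
Then μ = 0.6 − (-0.4399)·0.54 = 0.84.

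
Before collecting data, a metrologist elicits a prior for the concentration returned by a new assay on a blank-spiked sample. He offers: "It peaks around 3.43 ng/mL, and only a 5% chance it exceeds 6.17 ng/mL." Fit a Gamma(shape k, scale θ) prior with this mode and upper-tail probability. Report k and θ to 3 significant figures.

Gamma(k,θ) with k>1 has mode (k−1)θ, so θ = 3.43/(k−1).
Need P(X < 6.17) = 0.95 with θ tied to k this way. Start at k = 2, θ = 3.43: P(X<6.17) ≈ 0.537.
Too low — raise k to concentrate. Iterating converges to k ≈ 9.08.
Then θ = 3.43/(9.08−1) ≈ 0.424.

k ≈ 9.08, θ ≈ 0.424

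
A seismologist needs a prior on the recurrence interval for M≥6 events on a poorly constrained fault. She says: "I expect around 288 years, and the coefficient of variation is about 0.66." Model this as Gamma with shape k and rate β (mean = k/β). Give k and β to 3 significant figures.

For Gamma(k, rate β): mean = k/β, variance = k/β², so CV = 1/√k.
CV = 0.66, hence k = 1/CV² = 2.3.
Then β = k/mean = 2.3/288 = 0.00797.

k ≈ 2.3, β ≈ 0.00797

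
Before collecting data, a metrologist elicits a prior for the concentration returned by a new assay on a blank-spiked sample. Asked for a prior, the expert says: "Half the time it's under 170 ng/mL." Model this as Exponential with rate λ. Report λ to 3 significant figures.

Exponential median = ln 2 / λ, so λ = ln 2 / 170.0 = 0.00408.

λ ≈ 0.00408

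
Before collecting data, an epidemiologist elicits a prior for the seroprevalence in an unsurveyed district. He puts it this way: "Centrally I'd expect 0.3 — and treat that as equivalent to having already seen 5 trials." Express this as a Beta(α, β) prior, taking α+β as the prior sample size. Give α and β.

α = 1.5, β = 3.5

Under the effective-sample-size interpretation, Beta(α, β) has prior mean α/(α+β) and prior sample size α+β.
So α+β = 5 and α/(α+β) = 0.3, giving α = 0.3·5 = 1.5 and β = 5 − 1.5 = 3.5.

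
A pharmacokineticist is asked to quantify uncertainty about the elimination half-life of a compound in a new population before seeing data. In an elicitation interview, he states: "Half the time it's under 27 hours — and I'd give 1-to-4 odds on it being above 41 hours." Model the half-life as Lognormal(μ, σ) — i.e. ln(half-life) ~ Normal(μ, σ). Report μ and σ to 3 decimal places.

μ ≈ 3.296, σ ≈ 0.496

If T ~ Lognormal(μ,σ) then ln T ~ Normal(μ,σ), so the p-quantile of ln T is μ + z_p·σ.
ln(27) = 3.296 and ln(41) = 3.714; z_{0.5} = 0, z_{0.8} = 0.8416.
σ = (3.714 − 3.296)/(0.8416 − (0)) = 0.496.
μ = 3.296 − (0)·0.496 = 3.296.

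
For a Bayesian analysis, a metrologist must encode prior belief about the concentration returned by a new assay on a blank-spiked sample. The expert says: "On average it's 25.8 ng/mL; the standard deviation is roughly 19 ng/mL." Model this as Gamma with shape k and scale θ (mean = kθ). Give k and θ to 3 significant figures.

For Gamma(k, scale θ): mean = kθ, variance = kθ², so CV = 1/√k.
CV = SD/mean = 19/25.8 = 0.7364, hence k = 1/CV² = 1.84.
Then θ = mean/k = 25.8/1.84 = 14.

k ≈ 1.84, θ ≈ 14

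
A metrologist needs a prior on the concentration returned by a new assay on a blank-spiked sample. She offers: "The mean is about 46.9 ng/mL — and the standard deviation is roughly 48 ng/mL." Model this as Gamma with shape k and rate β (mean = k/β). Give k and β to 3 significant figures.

For Gamma(k, rate β): mean = k/β, variance = k/β², so CV = 1/√k.
CV = SD/mean = 48/46.9 = 1.023, hence k = 1/CV² = 0.955.
Then β = k/mean = 0.955/46.9 = 0.0204.

k ≈ 0.955, β ≈ 0.0204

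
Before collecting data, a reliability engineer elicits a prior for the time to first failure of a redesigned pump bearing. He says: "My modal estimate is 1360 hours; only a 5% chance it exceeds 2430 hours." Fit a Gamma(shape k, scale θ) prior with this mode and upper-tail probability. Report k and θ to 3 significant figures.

k ≈ 9.28, θ ≈ 164

Gamma(k,θ) with k>1 has mode (k−1)θ, so θ = 1360/(k−1).
Need P(X < 2430) = 0.95 with θ tied to k this way. Start at k = 2, θ = 1360: P(X<2430) ≈ 0.533.
Too low — raise k to concentrate. Iterating converges to k ≈ 9.28.
Then θ = 1360/(9.28−1) ≈ 164.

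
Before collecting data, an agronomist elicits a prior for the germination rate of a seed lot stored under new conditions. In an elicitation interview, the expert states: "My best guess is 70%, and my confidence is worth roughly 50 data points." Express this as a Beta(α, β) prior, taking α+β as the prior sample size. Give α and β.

Under the effective-sample-size interpretation, Beta(α, β) has prior mean α/(α+β) and prior sample size α+β.
So α+β = 50 and α/(α+β) = 0.7, giving α = 0.7·50 = 35 and β = 50 − 35 = 15.

α = 35, β = 15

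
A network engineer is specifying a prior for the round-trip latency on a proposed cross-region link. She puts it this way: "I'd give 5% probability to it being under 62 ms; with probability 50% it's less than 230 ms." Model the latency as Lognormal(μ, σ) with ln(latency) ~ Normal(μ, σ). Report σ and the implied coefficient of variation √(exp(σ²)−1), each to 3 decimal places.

If T ~ Lognormal(μ,σ) then ln T ~ Normal(μ,σ), so the p-quantile of ln T is μ + z_p·σ.
ln(62) = 4.127 and ln(230) = 5.438; z_{0.05} = -1.645, z_{0.5} = 0.
σ = (5.438 − 4.127)/(0 − (-1.645)) = 0.797.
μ = 4.127 − (-1.645)·0.797 = 5.438.
CV = √(exp(σ²)−1) = √(exp(0.6352)−1) = 0.942.

σ ≈ 0.797, CV ≈ 0.942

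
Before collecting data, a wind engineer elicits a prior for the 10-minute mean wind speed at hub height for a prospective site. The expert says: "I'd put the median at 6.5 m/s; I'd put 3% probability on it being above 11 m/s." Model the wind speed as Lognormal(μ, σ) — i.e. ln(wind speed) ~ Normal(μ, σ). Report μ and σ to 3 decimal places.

μ ≈ 1.872, σ ≈ 0.280

If T ~ Lognormal(μ,σ) then ln T ~ Normal(μ,σ), so the p-quantile of ln T is μ + z_p·σ.
ln(6.5) = 1.872 and ln(11) = 2.398; z_{0.5} = 0, z_{0.97} = 1.881.
σ = (2.398 − 1.872)/(1.881 − (0)) = 0.280.
μ = 1.872 − (0)·0.280 = 1.872.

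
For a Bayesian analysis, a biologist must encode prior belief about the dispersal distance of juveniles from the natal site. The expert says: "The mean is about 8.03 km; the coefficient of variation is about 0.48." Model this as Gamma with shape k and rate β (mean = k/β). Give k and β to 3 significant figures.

For Gamma(k, rate β): mean = k/β, variance = k/β², so CV = 1/√k.
CV = 0.48, hence k = 1/CV² = 4.34.
Then β = k/mean = 4.34/8.03 = 0.541.

k ≈ 4.34, β ≈ 0.541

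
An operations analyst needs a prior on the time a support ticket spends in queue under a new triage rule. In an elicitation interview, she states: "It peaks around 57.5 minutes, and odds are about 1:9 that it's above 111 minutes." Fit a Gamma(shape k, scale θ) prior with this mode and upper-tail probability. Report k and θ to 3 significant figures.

Gamma(k,θ) with k>1 has mode (k−1)θ, so θ = 57.5/(k−1).
Need P(X < 111) = 0.9 with θ tied to k this way. Start at k = 2, θ = 57.5: P(X<111) ≈ 0.575.
Too low — raise k to concentrate. Iterating converges to k ≈ 5.42.
Then θ = 57.5/(5.42−1) ≈ 13.

k ≈ 5.42, θ ≈ 13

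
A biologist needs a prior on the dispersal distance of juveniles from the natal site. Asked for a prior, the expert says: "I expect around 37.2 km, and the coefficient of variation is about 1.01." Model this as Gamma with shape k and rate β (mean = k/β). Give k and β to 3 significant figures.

k ≈ 0.98, β ≈ 0.0264

For Gamma(k, rate β): mean = k/β, variance = k/β², so CV = 1/√k.
CV = 1.01, hence k = 1/CV² = 0.98.
Then β = k/mean = 0.98/37.2 = 0.0264.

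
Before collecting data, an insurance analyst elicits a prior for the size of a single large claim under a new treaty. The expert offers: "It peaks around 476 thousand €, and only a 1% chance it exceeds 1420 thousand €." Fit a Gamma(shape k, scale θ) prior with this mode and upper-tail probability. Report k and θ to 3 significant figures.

k ≈ 4.77, θ ≈ 126

Gamma(k,θ) with k>1 has mode (k−1)θ, so θ = 476/(k−1).
Need P(X < 1420) = 0.99 with θ tied to k this way. Start at k = 2, θ = 476: P(X<1420) ≈ 0.798.
Too low — raise k to concentrate. Iterating converges to k ≈ 4.77.
Then θ = 476/(4.77−1) ≈ 126.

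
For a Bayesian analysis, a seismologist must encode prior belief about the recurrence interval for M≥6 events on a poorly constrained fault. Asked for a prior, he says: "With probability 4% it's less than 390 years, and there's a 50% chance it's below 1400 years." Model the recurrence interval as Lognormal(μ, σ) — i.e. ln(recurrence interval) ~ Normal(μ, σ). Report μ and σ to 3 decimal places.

μ ≈ 7.244, σ ≈ 0.730

If T ~ Lognormal(μ,σ) then ln T ~ Normal(μ,σ), so the p-quantile of ln T is μ + z_p·σ.
ln(390) = 5.966 and ln(1400) = 7.244; z_{0.04} = -1.751, z_{0.5} = 0.
σ = (7.244 − 5.966)/(0 − (-1.751)) = 0.730.
μ = 5.966 − (-1.751)·0.730 = 7.244.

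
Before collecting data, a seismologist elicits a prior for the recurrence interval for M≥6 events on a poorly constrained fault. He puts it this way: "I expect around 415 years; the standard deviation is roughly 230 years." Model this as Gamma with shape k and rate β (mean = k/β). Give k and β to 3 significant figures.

For Gamma(k, rate β): mean = k/β, variance = k/β², so CV = 1/√k.
CV = SD/mean = 230/415 = 0.5542, hence k = 1/CV² = 3.26.
Then β = k/mean = 3.26/415 = 0.00784.

k ≈ 3.26, β ≈ 0.00784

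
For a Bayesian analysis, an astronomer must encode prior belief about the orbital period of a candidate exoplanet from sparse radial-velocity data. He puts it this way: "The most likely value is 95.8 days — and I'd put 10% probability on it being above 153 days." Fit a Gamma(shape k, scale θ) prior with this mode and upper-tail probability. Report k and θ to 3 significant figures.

k ≈ 9.57, θ ≈ 11.2

Gamma(k,θ) with k>1 has mode (k−1)θ, so θ = 95.8/(k−1).
Need P(X < 153) = 0.9 with θ tied to k this way. Start at k = 2, θ = 95.8: P(X<153) ≈ 0.474.
Too low — raise k to concentrate. Iterating converges to k ≈ 9.57.
Then θ = 95.8/(9.57−1) ≈ 11.2.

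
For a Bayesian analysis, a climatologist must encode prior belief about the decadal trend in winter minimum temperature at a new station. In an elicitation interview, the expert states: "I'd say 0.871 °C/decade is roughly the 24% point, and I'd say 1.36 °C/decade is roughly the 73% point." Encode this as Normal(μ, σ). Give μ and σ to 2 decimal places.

The p-quantile of Normal(μ,σ) is μ + z_p·σ, with z_{0.24} = -0.7063 and z_{0.73} = 0.6128.
Eliminate σ: μ = (z₂·x₁ − z₁·x₂)/(z₂ − z₁) = (0.6128·0.871 − (-0.7063)·1.36)/1.319 = 1.13.
Then σ = (x₂ − x₁)/(z₂ − z₁) = (1.36 − 0.871)/1.319 = 0.37.

μ = 1.13, σ = 0.37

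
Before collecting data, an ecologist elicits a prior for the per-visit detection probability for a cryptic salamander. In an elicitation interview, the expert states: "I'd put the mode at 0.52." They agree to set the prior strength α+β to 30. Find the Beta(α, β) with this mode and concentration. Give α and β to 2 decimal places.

α = 15.56, β = 14.44

For α,β > 1 the Beta mode is (α−1)/(α+β−2). With α+β = 30, the mode is (α−1)/28.
Set (α−1)/28 = 0.52 → α = 1 + 0.52·28 = 15.56.
β = 30 − α = 14.44.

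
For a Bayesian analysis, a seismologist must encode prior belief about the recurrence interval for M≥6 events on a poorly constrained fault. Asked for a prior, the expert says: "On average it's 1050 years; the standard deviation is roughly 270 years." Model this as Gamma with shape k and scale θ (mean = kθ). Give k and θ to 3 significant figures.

For Gamma(k, scale θ): mean = kθ, variance = kθ², so CV = 1/√k.
CV = SD/mean = 270/1050 = 0.2571, hence k = 1/CV² = 15.1.
Then θ = mean/k = 1050/15.1 = 69.4.

k ≈ 15.1, θ ≈ 69.4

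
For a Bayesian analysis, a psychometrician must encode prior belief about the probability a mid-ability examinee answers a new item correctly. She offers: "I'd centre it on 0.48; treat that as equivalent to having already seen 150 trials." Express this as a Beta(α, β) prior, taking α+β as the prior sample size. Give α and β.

Under the effective-sample-size interpretation, Beta(α, β) has prior mean α/(α+β) and prior sample size α+β.
So α+β = 150 and α/(α+β) = 0.48, giving α = 0.48·150 = 72 and β = 150 − 72 = 78.

α = 72, β = 78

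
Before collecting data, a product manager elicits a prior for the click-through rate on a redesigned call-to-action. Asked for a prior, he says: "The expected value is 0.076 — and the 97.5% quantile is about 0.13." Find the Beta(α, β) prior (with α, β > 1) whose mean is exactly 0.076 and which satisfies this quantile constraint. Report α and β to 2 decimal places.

α ≈ 8.95, β ≈ 108.81

With mean 0.076 fixed, write α = 0.076s, β = 0.924s where s = α+β.
Need P(θ < 0.13) = 0.975 under Beta(0.076s, 0.924s). Normal approximation: (q−m)/√(m(1−m)/s) ≈ z_{0.975} = 1.96, so s ≈ 0.076·0.924·(1.96)²/(0.13−0.076)² = 92.5.
At s = 92.5: P(θ<0.13) ≈ 0.961. Adjusting to match 0.975 gives s ≈ 117.76.
So α = 0.076·117.76 ≈ 8.95, β = 0.924·117.76 ≈ 108.81.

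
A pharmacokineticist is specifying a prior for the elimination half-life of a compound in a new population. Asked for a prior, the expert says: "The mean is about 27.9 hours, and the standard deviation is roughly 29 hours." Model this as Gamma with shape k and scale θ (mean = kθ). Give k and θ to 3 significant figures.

For Gamma(k, scale θ): mean = kθ, variance = kθ², so CV = 1/√k.
CV = SD/mean = 29/27.9 = 1.039, hence k = 1/CV² = 0.926.
Then θ = mean/k = 27.9/0.926 = 30.1.

k ≈ 0.926, θ ≈ 30.1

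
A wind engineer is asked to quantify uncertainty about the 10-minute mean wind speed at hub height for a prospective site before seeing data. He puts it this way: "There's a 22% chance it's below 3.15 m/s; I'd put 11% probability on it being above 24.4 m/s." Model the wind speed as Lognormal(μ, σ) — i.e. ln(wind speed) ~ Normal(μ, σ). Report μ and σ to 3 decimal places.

μ ≈ 1.938, σ ≈ 1.024

If T ~ Lognormal(μ,σ) then ln T ~ Normal(μ,σ), so the p-quantile of ln T is μ + z_p·σ.
ln(3.15) = 1.147 and ln(24.4) = 3.195; z_{0.22} = -0.7722, z_{0.89} = 1.227.
σ = (3.195 − 1.147)/(1.227 − (-0.7722)) = 1.024.
μ = 1.147 − (-0.7722)·1.024 = 1.938.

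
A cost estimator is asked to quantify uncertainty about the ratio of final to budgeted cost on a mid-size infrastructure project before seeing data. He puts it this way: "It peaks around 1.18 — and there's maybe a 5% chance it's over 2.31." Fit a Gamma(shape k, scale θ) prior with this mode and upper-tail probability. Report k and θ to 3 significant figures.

k ≈ 7.15, θ ≈ 0.192

Gamma(k,θ) with k>1 has mode (k−1)θ, so θ = 1.18/(k−1).
Need P(X < 2.31) = 0.95 with θ tied to k this way. Start at k = 2, θ = 1.18: P(X<2.31) ≈ 0.582.
Too low — raise k to concentrate. Iterating converges to k ≈ 7.15.
Then θ = 1.18/(7.15−1) ≈ 0.192.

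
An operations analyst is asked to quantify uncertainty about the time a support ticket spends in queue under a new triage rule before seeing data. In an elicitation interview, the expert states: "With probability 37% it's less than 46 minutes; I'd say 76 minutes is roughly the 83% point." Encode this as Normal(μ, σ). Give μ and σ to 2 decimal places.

For Normal(μ,σ), the p-quantile is μ + z_p·σ. Here z_{0.37} = -0.3319, z_{0.83} = 0.9542.
So 46 = μ − 0.3319σ and 76 = μ + 0.9542σ.
Subtracting: σ = (76 − 46)/(0.9542 − (-0.3319)) = 23.33.
Then μ = 46 − (-0.3319)·23.33 = 53.74.

μ = 53.74, σ = 23.33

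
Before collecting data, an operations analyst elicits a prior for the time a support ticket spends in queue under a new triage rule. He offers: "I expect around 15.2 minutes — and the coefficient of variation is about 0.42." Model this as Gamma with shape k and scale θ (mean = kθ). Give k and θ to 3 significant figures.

For Gamma(k, scale θ): mean = kθ, variance = kθ², so CV = 1/√k.
CV = 0.42, hence k = 1/CV² = 5.67.
Then θ = mean/k = 15.2/5.67 = 2.68.

k ≈ 5.67, θ ≈ 2.68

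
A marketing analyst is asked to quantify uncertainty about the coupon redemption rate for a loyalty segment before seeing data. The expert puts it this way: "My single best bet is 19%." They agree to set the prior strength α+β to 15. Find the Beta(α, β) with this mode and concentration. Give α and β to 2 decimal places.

α = 3.47, β = 11.53

For α,β > 1 the Beta mode is (α−1)/(α+β−2). With α+β = 15, the mode is (α−1)/13.
Set (α−1)/13 = 0.19 → α = 1 + 0.19·13 = 3.47.
β = 15 − α = 11.53.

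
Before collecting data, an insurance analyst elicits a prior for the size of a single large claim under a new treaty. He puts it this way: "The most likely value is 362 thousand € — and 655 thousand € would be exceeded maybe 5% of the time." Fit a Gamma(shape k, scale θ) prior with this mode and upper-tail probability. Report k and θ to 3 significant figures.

k ≈ 8.92, θ ≈ 45.7

Gamma(k,θ) with k>1 has mode (k−1)θ, so θ = 362/(k−1).
Need P(X < 655) = 0.95 with θ tied to k this way. Start at k = 2, θ = 362: P(X<655) ≈ 0.540.
Too low — raise k to concentrate. Iterating converges to k ≈ 8.92.
Then θ = 362/(8.92−1) ≈ 45.7.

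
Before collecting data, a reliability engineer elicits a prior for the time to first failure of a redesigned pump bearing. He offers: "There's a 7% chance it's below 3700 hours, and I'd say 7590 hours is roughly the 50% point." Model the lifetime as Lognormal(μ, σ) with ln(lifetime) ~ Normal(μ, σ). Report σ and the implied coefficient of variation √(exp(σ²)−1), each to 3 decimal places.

σ ≈ 0.487, CV ≈ 0.517

If T ~ Lognormal(μ,σ) then ln T ~ Normal(μ,σ), so the p-quantile of ln T is μ + z_p·σ.
ln(3700) = 8.216 and ln(7590) = 8.935; z_{0.07} = -1.476, z_{0.5} = 0.
σ = (8.935 − 8.216)/(0 − (-1.476)) = 0.487.
μ = 8.216 − (-1.476)·0.487 = 8.935.
CV = √(exp(σ²)−1) = √(exp(0.2370)−1) = 0.517.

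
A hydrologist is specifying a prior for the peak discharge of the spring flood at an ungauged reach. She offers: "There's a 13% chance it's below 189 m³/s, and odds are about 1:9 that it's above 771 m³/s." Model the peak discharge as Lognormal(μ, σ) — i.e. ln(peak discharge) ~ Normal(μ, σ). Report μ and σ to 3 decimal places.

If T ~ Lognormal(μ,σ) then ln T ~ Normal(μ,σ), so the p-quantile of ln T is μ + z_p·σ.
ln(189) = 5.242 and ln(771) = 6.648; z_{0.13} = -1.126, z_{0.9} = 1.282.
σ = (6.648 − 5.242)/(1.282 − (-1.126)) = 0.584.
μ = 5.242 − (-1.126)·0.584 = 5.899.

μ ≈ 5.899, σ ≈ 0.584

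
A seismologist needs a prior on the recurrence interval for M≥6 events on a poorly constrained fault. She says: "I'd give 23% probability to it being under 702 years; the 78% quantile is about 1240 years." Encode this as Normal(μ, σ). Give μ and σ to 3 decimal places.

For Normal(μ,σ), the p-quantile is μ + z_p·σ. Here z_{0.23} = -0.7388, z_{0.78} = 0.7722.
So 702 = μ − 0.7388σ and 1240 = μ + 0.7722σ.
Subtracting: σ = (1240 − 702)/(0.7722 − (-0.7388)) = 356.046.
Then μ = 702 − (-0.7388)·356.046 = 965.064.

μ = 965.064, σ = 356.046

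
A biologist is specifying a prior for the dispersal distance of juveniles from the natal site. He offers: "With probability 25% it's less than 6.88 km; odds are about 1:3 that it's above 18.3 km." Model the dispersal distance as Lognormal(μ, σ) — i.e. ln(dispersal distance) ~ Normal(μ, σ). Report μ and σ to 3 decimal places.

If T ~ Lognormal(μ,σ) then ln T ~ Normal(μ,σ), so the p-quantile of ln T is μ + z_p·σ.
ln(6.88) = 1.929 and ln(18.3) = 2.907; z_{0.25} = -0.6745, z_{0.75} = 0.6745.
σ = (2.907 − 1.929)/(0.6745 − (-0.6745)) = 0.725.
μ = 1.929 − (-0.6745)·0.725 = 2.418.

μ ≈ 2.418, σ ≈ 0.725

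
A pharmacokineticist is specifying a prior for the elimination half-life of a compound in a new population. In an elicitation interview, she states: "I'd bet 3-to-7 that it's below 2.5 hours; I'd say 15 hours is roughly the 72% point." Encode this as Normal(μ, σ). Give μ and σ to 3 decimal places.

The p-quantile of Normal(μ,σ) is μ + z_p·σ, with z_{0.3} = -0.5244 and z_{0.72} = 0.5828.
Eliminate σ: μ = (z₂·x₁ − z₁·x₂)/(z₂ − z₁) = (0.5828·2.5 − (-0.5244)·15)/1.107 = 8.420.
Then σ = (x₂ − x₁)/(z₂ − z₁) = (15 − 2.5)/1.107 = 11.289.

μ = 8.420, σ = 11.289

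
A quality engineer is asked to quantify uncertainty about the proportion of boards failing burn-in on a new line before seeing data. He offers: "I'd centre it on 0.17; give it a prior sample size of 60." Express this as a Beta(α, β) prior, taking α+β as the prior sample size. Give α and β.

α = 10.2, β = 49.8

Under the effective-sample-size interpretation, Beta(α, β) has prior mean α/(α+β) and prior sample size α+β.
So α+β = 60 and α/(α+β) = 0.17, giving α = 0.17·60 = 10.2 and β = 60 − 10.2 = 49.8.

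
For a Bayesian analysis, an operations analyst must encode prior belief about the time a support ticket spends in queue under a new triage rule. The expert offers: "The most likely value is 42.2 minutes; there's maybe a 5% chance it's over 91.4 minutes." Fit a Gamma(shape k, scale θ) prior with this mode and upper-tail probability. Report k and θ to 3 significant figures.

k ≈ 5.61, θ ≈ 9.15

Gamma(k,θ) with k>1 has mode (k−1)θ, so θ = 42.2/(k−1).
Need P(X < 91.4) = 0.95 with θ tied to k this way. Start at k = 2, θ = 42.2: P(X<91.4) ≈ 0.637.
Too low — raise k to concentrate. Iterating converges to k ≈ 5.61.
Then θ = 42.2/(5.61−1) ≈ 9.15.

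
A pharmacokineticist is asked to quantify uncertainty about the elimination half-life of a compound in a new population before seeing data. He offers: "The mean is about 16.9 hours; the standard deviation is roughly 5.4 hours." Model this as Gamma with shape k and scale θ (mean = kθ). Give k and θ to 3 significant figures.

For Gamma(k, scale θ): mean = kθ, variance = kθ², so CV = 1/√k.
CV = SD/mean = 5.4/16.9 = 0.3195, hence k = 1/CV² = 9.79.
Then θ = mean/k = 16.9/9.79 = 1.73.

k ≈ 9.79, θ ≈ 1.73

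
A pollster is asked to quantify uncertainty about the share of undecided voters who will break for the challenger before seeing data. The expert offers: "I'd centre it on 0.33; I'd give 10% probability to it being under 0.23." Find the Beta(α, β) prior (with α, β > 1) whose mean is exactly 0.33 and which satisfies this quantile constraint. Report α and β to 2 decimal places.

With mean 0.33 fixed, write α = 0.33s, β = 0.67s where s = α+β.
Need P(θ < 0.23) = 0.1 under Beta(0.33s, 0.67s). Normal approximation: (q−m)/√(m(1−m)/s) ≈ z_{0.1} = -1.28, so s ≈ 0.33·0.67·(-1.28)²/(0.23−0.33)² = 36.3.
At s = 36.3: P(θ<0.23) ≈ 0.093. Adjusting to match 0.1 gives s ≈ 34.26.
So α = 0.33·34.26 ≈ 11.31, β = 0.67·34.26 ≈ 22.96.

α ≈ 11.31, β ≈ 22.96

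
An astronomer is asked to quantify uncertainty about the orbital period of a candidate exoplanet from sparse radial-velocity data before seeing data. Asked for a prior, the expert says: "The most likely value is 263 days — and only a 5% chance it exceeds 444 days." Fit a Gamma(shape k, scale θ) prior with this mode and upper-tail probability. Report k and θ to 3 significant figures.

Gamma(k,θ) with k>1 has mode (k−1)θ, so θ = 263/(k−1).
Need P(X < 444) = 0.95 with θ tied to k this way. Start at k = 2, θ = 263: P(X<444) ≈ 0.503.
Too low — raise k to concentrate. Iterating converges to k ≈ 11.2.
Then θ = 263/(11.2−1) ≈ 25.8.

k ≈ 11.2, θ ≈ 25.8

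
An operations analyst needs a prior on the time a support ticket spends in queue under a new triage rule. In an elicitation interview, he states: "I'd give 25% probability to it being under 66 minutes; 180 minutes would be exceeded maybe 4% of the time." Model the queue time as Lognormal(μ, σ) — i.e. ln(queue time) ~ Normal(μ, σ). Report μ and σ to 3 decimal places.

μ ≈ 4.469, σ ≈ 0.414

If T ~ Lognormal(μ,σ) then ln T ~ Normal(μ,σ), so the p-quantile of ln T is μ + z_p·σ.
ln(66) = 4.19 and ln(180) = 5.193; z_{0.25} = -0.6745, z_{0.96} = 1.751.
σ = (5.193 − 4.19)/(1.751 − (-0.6745)) = 0.414.
μ = 4.19 − (-0.6745)·0.414 = 4.469.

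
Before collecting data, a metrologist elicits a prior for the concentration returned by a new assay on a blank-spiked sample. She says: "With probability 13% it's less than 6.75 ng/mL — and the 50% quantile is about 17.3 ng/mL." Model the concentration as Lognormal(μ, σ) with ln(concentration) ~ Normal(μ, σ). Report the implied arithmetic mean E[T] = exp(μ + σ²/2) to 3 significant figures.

E[T] ≈ 24.5 ng/mL

If T ~ Lognormal(μ,σ) then ln T ~ Normal(μ,σ), so the p-quantile of ln T is μ + z_p·σ.
ln(6.75) = 1.91 and ln(17.3) = 2.851; z_{0.13} = -1.126, z_{0.5} = 0.
σ = (2.851 − 1.91)/(0 − (-1.126)) = 0.836.
μ = 1.91 − (-1.126)·0.836 = 2.851.
E[T] = exp(μ + σ²/2) = exp(2.851 + 0.3491) = 24.5 ng/mL.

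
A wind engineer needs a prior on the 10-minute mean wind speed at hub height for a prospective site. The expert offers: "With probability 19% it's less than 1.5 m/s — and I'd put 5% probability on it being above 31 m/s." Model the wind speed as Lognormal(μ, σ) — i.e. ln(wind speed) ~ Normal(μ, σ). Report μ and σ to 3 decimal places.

μ ≈ 1.459, σ ≈ 1.200

If T ~ Lognormal(μ,σ) then ln T ~ Normal(μ,σ), so the p-quantile of ln T is μ + z_p·σ.
ln(1.5) = 0.4055 and ln(31) = 3.434; z_{0.19} = -0.8779, z_{0.95} = 1.645.
σ = (3.434 − 0.4055)/(1.645 − (-0.8779)) = 1.200.
μ = 0.4055 − (-0.8779)·1.200 = 1.459.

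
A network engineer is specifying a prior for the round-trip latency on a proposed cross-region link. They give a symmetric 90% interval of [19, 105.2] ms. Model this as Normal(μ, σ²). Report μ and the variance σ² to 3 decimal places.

μ = 62.100, σ² = 686.594

A symmetric 90% interval runs μ ± z·σ with z = 1.645.
Half-width = 43.1, so σ = 43.1/1.645 = 26.2029 and σ² = 686.594.
μ is the interval midpoint, 62.100.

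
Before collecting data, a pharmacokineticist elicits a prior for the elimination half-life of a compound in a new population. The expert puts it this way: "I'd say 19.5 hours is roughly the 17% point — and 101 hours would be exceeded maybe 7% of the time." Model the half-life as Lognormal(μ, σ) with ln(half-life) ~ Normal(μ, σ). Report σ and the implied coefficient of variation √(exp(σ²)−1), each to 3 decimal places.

σ ≈ 0.677, CV ≈ 0.762

If T ~ Lognormal(μ,σ) then ln T ~ Normal(μ,σ), so the p-quantile of ln T is μ + z_p·σ.
ln(19.5) = 2.97 and ln(101) = 4.615; z_{0.17} = -0.9542, z_{0.93} = 1.476.
σ = (4.615 − 2.97)/(1.476 − (-0.9542)) = 0.677.
μ = 2.97 − (-0.9542)·0.677 = 3.616.
CV = √(exp(σ²)−1) = √(exp(0.4581)−1) = 0.762.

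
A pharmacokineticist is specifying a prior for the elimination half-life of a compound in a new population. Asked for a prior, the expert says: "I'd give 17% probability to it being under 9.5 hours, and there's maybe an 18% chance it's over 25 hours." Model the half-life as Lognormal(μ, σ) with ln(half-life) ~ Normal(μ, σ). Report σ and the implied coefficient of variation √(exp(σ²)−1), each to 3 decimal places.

σ ≈ 0.518, CV ≈ 0.554

If T ~ Lognormal(μ,σ) then ln T ~ Normal(μ,σ), so the p-quantile of ln T is μ + z_p·σ.
ln(9.5) = 2.251 and ln(25) = 3.219; z_{0.17} = -0.9542, z_{0.82} = 0.9154.
σ = (3.219 − 2.251)/(0.9154 − (-0.9542)) = 0.518.
μ = 2.251 − (-0.9542)·0.518 = 2.745.
CV = √(exp(σ²)−1) = √(exp(0.2679)−1) = 0.554.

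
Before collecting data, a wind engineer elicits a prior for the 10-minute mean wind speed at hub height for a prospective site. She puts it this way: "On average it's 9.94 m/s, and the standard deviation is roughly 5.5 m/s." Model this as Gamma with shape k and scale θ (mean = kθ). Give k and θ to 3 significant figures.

For Gamma(k, scale θ): mean = kθ, variance = kθ², so CV = 1/√k.
CV = SD/mean = 5.5/9.94 = 0.5533, hence k = 1/CV² = 3.27.
Then θ = mean/k = 9.94/3.27 = 3.04.

k ≈ 3.27, θ ≈ 3.04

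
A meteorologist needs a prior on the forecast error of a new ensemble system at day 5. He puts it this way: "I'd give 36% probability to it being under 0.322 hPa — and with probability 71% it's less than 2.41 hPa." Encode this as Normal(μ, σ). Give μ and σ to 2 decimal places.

μ = 1.14, σ = 2.29

For Normal(μ,σ), the p-quantile is μ + z_p·σ. Here z_{0.36} = -0.3585, z_{0.71} = 0.5534.
So 0.322 = μ − 0.3585σ and 2.41 = μ + 0.5534σ.
Subtracting: σ = (2.41 − 0.322)/(0.5534 − (-0.3585)) = 2.29.
Then μ = 0.322 − (-0.3585)·2.29 = 1.14.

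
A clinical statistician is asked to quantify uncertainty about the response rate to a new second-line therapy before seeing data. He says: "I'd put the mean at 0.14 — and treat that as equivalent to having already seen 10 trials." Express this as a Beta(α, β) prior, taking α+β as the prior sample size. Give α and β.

α = 1.4, β = 8.6

Under the effective-sample-size interpretation, Beta(α, β) has prior mean α/(α+β) and prior sample size α+β.
So α+β = 10 and α/(α+β) = 0.14, giving α = 0.14·10 = 1.4 and β = 10 − 1.4 = 8.6.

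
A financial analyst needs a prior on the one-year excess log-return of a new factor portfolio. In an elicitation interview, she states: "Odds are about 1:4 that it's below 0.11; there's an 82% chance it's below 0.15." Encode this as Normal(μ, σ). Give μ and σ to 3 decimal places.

For Normal(μ,σ), the p-quantile is μ + z_p·σ. Here z_{0.2} = -0.8416, z_{0.82} = 0.9154.
So 0.11 = μ − 0.8416σ and 0.15 = μ + 0.9154σ.
Subtracting: σ = (0.15 − 0.11)/(0.9154 − (-0.8416)) = 0.023.
Then μ = 0.11 − (-0.8416)·0.023 = 0.129.

μ = 0.129, σ = 0.023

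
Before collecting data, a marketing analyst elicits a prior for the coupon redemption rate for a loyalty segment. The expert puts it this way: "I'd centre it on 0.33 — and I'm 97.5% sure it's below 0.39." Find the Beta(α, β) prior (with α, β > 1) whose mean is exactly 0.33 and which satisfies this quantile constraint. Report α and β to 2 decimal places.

With mean 0.33 fixed, write α = 0.33s, β = 0.67s where s = α+β.
Need P(θ < 0.39) = 0.975 under Beta(0.33s, 0.67s). Normal approximation: (q−m)/√(m(1−m)/s) ≈ z_{0.975} = 1.96, so s ≈ 0.33·0.67·(1.96)²/(0.39−0.33)² = 235.9.
At s = 235.9: P(θ<0.39) ≈ 0.973. Adjusting to match 0.975 gives s ≈ 245.09.
So α = 0.33·245.09 ≈ 80.88, β = 0.67·245.09 ≈ 164.21.

α ≈ 80.88, β ≈ 164.21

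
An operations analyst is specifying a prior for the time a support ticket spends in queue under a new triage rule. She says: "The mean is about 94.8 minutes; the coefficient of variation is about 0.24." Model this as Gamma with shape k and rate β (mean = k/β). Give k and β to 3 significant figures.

k ≈ 17.4, β ≈ 0.183

For Gamma(k, rate β): mean = k/β, variance = k/β², so CV = 1/√k.
CV = 0.24, hence k = 1/CV² = 17.4.
Then β = k/mean = 17.4/94.8 = 0.183.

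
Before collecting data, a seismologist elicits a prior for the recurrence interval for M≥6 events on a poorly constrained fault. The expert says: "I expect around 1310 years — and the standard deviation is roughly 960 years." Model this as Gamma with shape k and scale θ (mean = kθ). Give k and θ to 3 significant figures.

k ≈ 1.86, θ ≈ 704

For Gamma(k, scale θ): mean = kθ, variance = kθ², so CV = 1/√k.
CV = SD/mean = 960/1310 = 0.7328, hence k = 1/CV² = 1.86.
Then θ = mean/k = 1310/1.86 = 704.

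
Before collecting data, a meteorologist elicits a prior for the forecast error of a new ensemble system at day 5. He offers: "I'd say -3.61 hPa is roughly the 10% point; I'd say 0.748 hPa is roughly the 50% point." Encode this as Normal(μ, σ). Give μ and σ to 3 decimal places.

For Normal(μ,σ), the p-quantile is μ + z_p·σ. Here z_{0.1} = -1.282, z_{0.5} = 0.
So -3.61 = μ − 1.282σ and 0.748 = μ + 0σ.
Subtracting: σ = (0.748 − -3.61)/(0 − (-1.282)) = 3.401.
Then μ = -3.61 − (-1.282)·3.401 = 0.748.

μ = 0.748, σ = 3.401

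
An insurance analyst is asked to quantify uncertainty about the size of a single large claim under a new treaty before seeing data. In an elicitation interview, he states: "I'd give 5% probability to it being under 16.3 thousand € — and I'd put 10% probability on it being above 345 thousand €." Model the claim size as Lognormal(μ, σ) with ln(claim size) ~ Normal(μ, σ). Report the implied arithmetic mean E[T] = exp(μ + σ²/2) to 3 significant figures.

E[T] ≈ 156 thousand €

If T ~ Lognormal(μ,σ) then ln T ~ Normal(μ,σ), so the p-quantile of ln T is μ + z_p·σ.
ln(16.3) = 2.791 and ln(345) = 5.844; z_{0.05} = -1.645, z_{0.9} = 1.282.
σ = (5.844 − 2.791)/(1.282 − (-1.645)) = 1.043.
μ = 2.791 − (-1.645)·1.043 = 4.507.
E[T] = exp(μ + σ²/2) = exp(4.507 + 0.5440) = 156 thousand €.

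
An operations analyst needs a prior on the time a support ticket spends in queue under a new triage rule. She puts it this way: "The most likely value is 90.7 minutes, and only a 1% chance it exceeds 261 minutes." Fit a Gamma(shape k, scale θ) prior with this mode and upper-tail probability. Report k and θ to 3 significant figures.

Gamma(k,θ) with k>1 has mode (k−1)θ, so θ = 90.7/(k−1).
Need P(X < 261) = 0.99 with θ tied to k this way. Start at k = 2, θ = 90.7: P(X<261) ≈ 0.782.
Too low — raise k to concentrate. Iterating converges to k ≈ 5.07.
Then θ = 90.7/(5.07−1) ≈ 22.3.

k ≈ 5.07, θ ≈ 22.3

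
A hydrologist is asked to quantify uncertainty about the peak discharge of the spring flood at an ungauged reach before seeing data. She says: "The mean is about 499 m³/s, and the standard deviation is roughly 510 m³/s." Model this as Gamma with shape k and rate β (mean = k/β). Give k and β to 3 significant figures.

k ≈ 0.957, β ≈ 0.00192

For Gamma(k, rate β): mean = k/β, variance = k/β², so CV = 1/√k.
CV = SD/mean = 510/499 = 1.022, hence k = 1/CV² = 0.957.
Then β = k/mean = 0.957/499 = 0.00192.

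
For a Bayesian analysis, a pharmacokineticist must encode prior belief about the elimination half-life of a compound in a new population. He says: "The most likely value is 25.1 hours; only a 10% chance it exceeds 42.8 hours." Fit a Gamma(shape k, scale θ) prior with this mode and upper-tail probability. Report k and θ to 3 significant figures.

Gamma(k,θ) with k>1 has mode (k−1)θ, so θ = 25.1/(k−1).
Need P(X < 42.8) = 0.9 with θ tied to k this way. Start at k = 2, θ = 25.1: P(X<42.8) ≈ 0.508.
Too low — raise k to concentrate. Iterating converges to k ≈ 7.65.
Then θ = 25.1/(7.65−1) ≈ 3.77.

k ≈ 7.65, θ ≈ 3.77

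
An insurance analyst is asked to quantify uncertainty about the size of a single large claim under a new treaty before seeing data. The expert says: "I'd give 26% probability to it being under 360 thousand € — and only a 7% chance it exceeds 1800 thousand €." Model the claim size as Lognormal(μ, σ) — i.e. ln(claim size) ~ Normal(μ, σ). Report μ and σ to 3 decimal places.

μ ≈ 6.375, σ ≈ 0.759

If T ~ Lognormal(μ,σ) then ln T ~ Normal(μ,σ), so the p-quantile of ln T is μ + z_p·σ.
ln(360) = 5.886 and ln(1800) = 7.496; z_{0.26} = -0.6433, z_{0.93} = 1.476.
σ = (7.496 − 5.886)/(1.476 − (-0.6433)) = 0.759.
μ = 5.886 − (-0.6433)·0.759 = 6.375.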